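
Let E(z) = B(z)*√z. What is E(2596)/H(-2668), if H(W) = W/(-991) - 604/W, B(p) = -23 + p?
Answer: 3401490562*√649/1929197 ≈ 44917.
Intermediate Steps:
H(W) = -604/W - W/991 (H(W) = W*(-1/991) - 604/W = -W/991 - 604/W = -604/W - W/991)
E(z) = √z*(-23 + z) (E(z) = (-23 + z)*√z = √z*(-23 + z))
E(2596)/H(-2668) = (√2596*(-23 + 2596))/(-604/(-2668) - 1/991*(-2668)) = ((2*√649)*2573)/(-604*(-1/2668) + 2668/991) = (5146*√649)/(151/667 + 2668/991) = (5146*√649)/(1929197/660997) = (5146*√649)*(660997/1929197) = 3401490562*√649/1929197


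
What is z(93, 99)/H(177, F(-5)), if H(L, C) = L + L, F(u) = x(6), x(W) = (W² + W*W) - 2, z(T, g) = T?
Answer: 31/118 ≈ 0.26271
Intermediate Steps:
x(W) = -2 + 2*W² (x(W) = (W² + W²) - 2 = 2*W² - 2 = -2 + 2*W²)
F(u) = 70 (F(u) = -2 + 2*6² = -2 + 2*36 = -2 + 72 = 70)
H(L, C) = 2*L
z(93, 99)/H(177, F(-5)) = 93/((2*177)) = 93/354 = 93*(1/354) = 31/118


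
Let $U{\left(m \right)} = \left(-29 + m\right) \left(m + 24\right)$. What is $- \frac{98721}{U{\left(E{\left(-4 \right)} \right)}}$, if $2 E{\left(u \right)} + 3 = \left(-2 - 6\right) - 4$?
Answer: $\frac{131628}{803} \approx 163.92$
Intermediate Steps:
$E{\left(u \right)} = - \frac{15}{2}$ ($E{\left(u \right)} = - \frac{3}{2} + \frac{\left(-2 - 6\right) - 4}{2} = - \frac{3}{2} + \frac{-8 - 4}{2} = - \frac{3}{2} + \frac{1}{2} \left(-12\right) = - \frac{3}{2} - 6 = - \frac{15}{2}$)
$U{\left(m \right)} = \left(-29 + m\right) \left(24 + m\right)$
$- \frac{98721}{U{\left(E{\left(-4 \right)} \right)}} = - \frac{98721}{-696 + \left(- \frac{15}{2}\right)^{2} - - \frac{75}{2}} = - \frac{98721}{-696 + \frac{225}{4} + \frac{75}{2}} = - \frac{98721}{- \frac{2409}{4}} = \left(-98721\right) \left(- \frac{4}{2409}\right) = \frac{131628}{803}$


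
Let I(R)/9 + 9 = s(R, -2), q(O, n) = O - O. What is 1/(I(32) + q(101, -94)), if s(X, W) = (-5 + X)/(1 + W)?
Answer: -1/324 ≈ -0.0030864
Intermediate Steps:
q(O, n) = 0
s(X, W) = (-5 + X)/(1 + W)
I(R) = -36 - 9*R (I(R) = -81 + 9*((-5 + R)/(1 - 2)) = -81 + 9*((-5 + R)/(-1)) = -81 + 9*(-(-5 + R)) = -81 + 9*(5 - R) = -81 + (45 - 9*R) = -36 - 9*R)
1/(I(32) + q(101, -94)) = 1/((-36 - 9*32) + 0) = 1/((-36 - 288) + 0) = 1/(-324 + 0) = 1/(-324) = -1/324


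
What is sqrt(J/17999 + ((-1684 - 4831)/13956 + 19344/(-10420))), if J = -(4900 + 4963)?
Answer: I*sqrt(307356209540597303692095)/327180242310 ≈ 1.6945*I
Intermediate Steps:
J = -9863 (J = -1*9863 = -9863)
sqrt(J/17999 + ((-1684 - 4831)/13956 + 19344/(-10420))) = sqrt(-9863/17999 + ((-1684 - 4831)/13956 + 19344/(-10420))) = sqrt(-9863*1/17999 + (-6515*1/13956 + 19344*(-1/10420))) = sqrt(-9863/17999 + (-6515/13956 - 4836/2605)) = sqrt(-9863/17999 - 84462791/36355380) = sqrt(-1878818888149/654360484620) = I*sqrt(307356209540597303692095)/327180242310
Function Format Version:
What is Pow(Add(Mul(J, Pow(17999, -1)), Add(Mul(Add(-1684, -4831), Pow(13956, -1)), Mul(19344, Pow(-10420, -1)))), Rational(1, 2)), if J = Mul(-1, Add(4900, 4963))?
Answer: Mul(Rational(1, 327180242310), I, Pow(307356209540597303692095, Rational(1, 2))) ≈ Mul(1.6945, I)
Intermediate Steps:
J = -9863 (J = Mul(-1, 9863) = -9863)
Pow(Add(Mul(J, Pow(17999, -1)), Add(Mul(Add(-1684, -4831), Pow(13956, -1)), Mul(19344, Pow(-10420, -1)))), Rational(1, 2)) = Pow(Add(Mul(-9863, Pow(17999, -1)), Add(Mul(Add(-1684, -4831), Pow(13956, -1)), Mul(19344, Pow(-10420, -1)))), Rational(1, 2)) = Pow(Add(Mul(-9863, Rational(1, 17999)), Add(Mul(-6515, Rational(1, 13956)), Mul(19344, Rational(-1, 10420)))), Rational(1, 2)) = Pow(Add(Rational(-9863, 17999), Add(Rational(-6515, 13956), Rational(-4836, 2605))), Rational(1, 2)) = Pow(Add(Rational(-9863, 17999), Rational(-84462791, 36355380)), Rational(1, 2)) = Pow(Rational(-1878818888149, 654360484620), Rational(1, 2)) = Mul(Rational(1, 327180242310), I, Pow(307356209540597303692095, Rational(1, 2)))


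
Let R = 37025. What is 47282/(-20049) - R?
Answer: -742361507/20049 ≈ -37027.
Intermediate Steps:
47282/(-20049) - R = 47282/(-20049) - 1*37025 = 47282*(-1/20049) - 37025 = -47282/20049 - 37025 = -742361507/20049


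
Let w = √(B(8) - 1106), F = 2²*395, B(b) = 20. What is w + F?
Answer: 1580 + I*√1086 ≈ 1580.0 + 32.955*I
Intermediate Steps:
F = 1580 (F = 4*395 = 1580)
w = I*√1086 (w = √(20 - 1106) = √(-1086) = I*√1086 ≈ 32.955*I)
w + F = I*√1086 + 1580 = 1580 + I*√1086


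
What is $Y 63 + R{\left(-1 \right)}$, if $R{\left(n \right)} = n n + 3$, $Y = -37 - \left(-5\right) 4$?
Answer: $-1067$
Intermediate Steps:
$Y = -17$ ($Y = -37 - -20 = -37 + 20 = -17$)
$R{\left(n \right)} = 3 + n^{2}$ ($R{\left(n \right)} = n^{2} + 3 = 3 + n^{2}$)
$Y 63 + R{\left(-1 \right)} = \left(-17\right) 63 + \left(3 + \left(-1\right)^{2}\right) = -1071 + \left(3 + 1\right) = -1071 + 4 = -1067$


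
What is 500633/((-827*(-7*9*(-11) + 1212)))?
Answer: -500633/1575435 ≈ -0.31777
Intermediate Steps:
500633/((-827*(-7*9*(-11) + 1212))) = 500633/((-827*(-63*(-11) + 1212))) = 500633/((-827*(693 + 1212))) = 500633/((-827*1905)) = 500633/(-1575435) = 500633*(-1/1575435) = -500633/1575435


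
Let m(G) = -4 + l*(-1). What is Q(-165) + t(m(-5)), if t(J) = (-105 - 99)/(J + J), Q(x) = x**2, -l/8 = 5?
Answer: 163333/6 ≈ 27222.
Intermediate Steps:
l = -40 (l = -8*5 = -40)
m(G) = 36 (m(G) = -4 - 40*(-1) = -4 + 40 = 36)
t(J) = -102/J (t(J) = -204*1/(2*J) = -102/J)
Q(-165) + t(m(-5)) = (-165)**2 - 102/36 = 27225 - 102*1/36 = 27225 - 17/6 = 163333/6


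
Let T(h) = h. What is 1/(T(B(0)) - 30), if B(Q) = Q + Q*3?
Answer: -1/30 ≈ -0.033333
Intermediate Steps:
B(Q) = 4*Q (B(Q) = Q + 3*Q = 4*Q)
1/(T(B(0)) - 30) = 1/(4*0 - 30) = 1/(0 - 30) = 1/(-30) = -1/30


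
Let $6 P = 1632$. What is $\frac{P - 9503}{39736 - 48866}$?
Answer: $\frac{9231}{9130} \approx 1.0111$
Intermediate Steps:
$P = 272$ ($P = \frac{1}{6} \cdot 1632 = 272$)
$\frac{P - 9503}{39736 - 48866} = \frac{272 - 9503}{39736 - 48866} = - \frac{9231}{-9130} = \left(-9231\right) \left(- \frac{1}{9130}\right) = \frac{9231}{9130}$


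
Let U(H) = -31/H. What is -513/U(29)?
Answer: 14877/31 ≈ 479.90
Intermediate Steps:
-513/U(29) = -513/((-31/29)) = -513/((-31*1/29)) = -513/(-31/29) = -513*(-29/31) = 14877/31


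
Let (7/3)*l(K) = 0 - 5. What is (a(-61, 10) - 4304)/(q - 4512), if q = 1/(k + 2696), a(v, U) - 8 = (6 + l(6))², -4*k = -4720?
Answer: 813087900/856937039 ≈ 0.94883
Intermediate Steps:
k = 1180 (k = -¼*(-4720) = 1180)
l(K) = -15/7 (l(K) = 3*(0 - 5)/7 = (3/7)*(-5) = -15/7)
a(v, U) = 1121/49 (a(v, U) = 8 + (6 - 15/7)² = 8 + (27/7)² = 8 + 729/49 = 1121/49)
q = 1/3876 (q = 1/(1180 + 2696) = 1/3876 ≈ 0.00025800)
(a(-61, 10) - 4304)/(q - 4512) = (1121/49 - 4304)/(1/3876 - 4512) = -209775/(49*(-17488511/3876)) = -209775/49*(-3876/17488511) = 813087900/856937039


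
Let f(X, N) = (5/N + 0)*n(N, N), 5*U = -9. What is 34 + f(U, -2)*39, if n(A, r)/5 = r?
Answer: 1009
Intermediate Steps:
U = -9/5 (U = (⅕)*(-9) = -9/5 ≈ -1.8000)
n(A, r) = 5*r
f(X, N) = 25 (f(X, N) = (5/N + 0)*(5*N) = (5/N)*(5*N) = 25)
34 + f(U, -2)*39 = 34 + 25*39 = 34 + 975 = 1009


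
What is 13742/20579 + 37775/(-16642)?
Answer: -548677361/342475718 ≈ -1.6021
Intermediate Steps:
13742/20579 + 37775/(-16642) = 13742*(1/20579) + 37775*(-1/16642) = 13742/20579 - 37775/16642 = -548677361/342475718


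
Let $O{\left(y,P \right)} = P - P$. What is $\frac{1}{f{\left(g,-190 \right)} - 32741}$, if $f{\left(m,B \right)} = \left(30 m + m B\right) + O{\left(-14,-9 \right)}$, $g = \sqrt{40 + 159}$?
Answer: $- \frac{32741}{1066878681} + \frac{160 \sqrt{199}}{1066878681} \approx -2.8573 \cdot 10^{-5}$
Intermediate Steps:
$O{\left(y,P \right)} = 0$
$g = \sqrt{199} \approx 14.107$
$f{\left(m,B \right)} = 30 m + B m$ ($f{\left(m,B \right)} = \left(30 m + m B\right) + 0 = \left(30 m + B m\right) + 0 = 30 m + B m$)
$\frac{1}{f{\left(g,-190 \right)} - 32741} = \frac{1}{\sqrt{199} \left(30 - 190\right) - 32741} = \frac{1}{\sqrt{199} \left(-160\right) - 32741} = \frac{1}{- 160 \sqrt{199} - 32741} = \frac{1}{-32741 - 160 \sqrt{199}}$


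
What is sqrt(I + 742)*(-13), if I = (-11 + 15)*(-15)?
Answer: -13*sqrt(682) ≈ -339.50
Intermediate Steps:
I = -60 (I = 4*(-15) = -60)
sqrt(I + 742)*(-13) = sqrt(-60 + 742)*(-13) = sqrt(682)*(-13) = -13*sqrt(682)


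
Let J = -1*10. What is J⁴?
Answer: 10000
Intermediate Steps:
J = -10
J⁴ = (-10)⁴ = 10000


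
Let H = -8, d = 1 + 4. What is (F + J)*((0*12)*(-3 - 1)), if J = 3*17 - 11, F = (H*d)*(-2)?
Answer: 0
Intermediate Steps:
d = 5
F = 80 (F = -8*5*(-2) = -40*(-2) = 80)
J = 40 (J = 51 - 11 = 40)
(F + J)*((0*12)*(-3 - 1)) = (80 + 40)*((0*12)*(-3 - 1)) = 120*(0*(-4)) = 120*0 = 0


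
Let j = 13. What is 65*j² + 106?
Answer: 11091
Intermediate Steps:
65*j² + 106 = 65*13² + 106 = 65*169 + 106 = 10985 + 106 = 11091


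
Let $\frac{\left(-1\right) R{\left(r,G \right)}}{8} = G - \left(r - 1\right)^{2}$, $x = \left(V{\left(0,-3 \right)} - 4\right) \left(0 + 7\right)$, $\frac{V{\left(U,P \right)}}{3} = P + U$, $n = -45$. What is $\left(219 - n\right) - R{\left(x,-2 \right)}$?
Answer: $-67464$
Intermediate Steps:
$V{\left(U,P \right)} = 3 P + 3 U$ ($V{\left(U,P \right)} = 3 \left(P + U\right) = 3 P + 3 U$)
$x = -91$ ($x = \left(\left(3 \left(-3\right) + 3 \cdot 0\right) - 4\right) \left(0 + 7\right) = \left(\left(-9 + 0\right) - 4\right) 7 = \left(-9 - 4\right) 7 = \left(-13\right) 7 = -91$)
$R{\left(r,G \right)} = - 8 G + 8 \left(-1 + r\right)^{2}$ ($R{\left(r,G \right)} = - 8 \left(G - \left(r - 1\right)^{2}\right) = - 8 \left(G - \left(-1 + r\right)^{2}\right) = - 8 G + 8 \left(-1 + r\right)^{2}$)
$\left(219 - n\right) - R{\left(x,-2 \right)} = \left(219 - -45\right) - \left(\left(-8\right) \left(-2\right) + 8 \left(-1 - 91\right)^{2}\right) = \left(219 + 45\right) - \left(16 + 8 \left(-92\right)^{2}\right) = 264 - \left(16 + 8 \cdot 8464\right) = 264 - \left(16 + 67712\right) = 264 - 67728 = -67464$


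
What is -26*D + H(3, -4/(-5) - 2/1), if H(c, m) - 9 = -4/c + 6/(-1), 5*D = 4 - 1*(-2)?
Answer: -443/15 ≈ -29.533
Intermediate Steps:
D = 6/5 (D = (4 - 1*(-2))/5 = (4 + 2)/5 = (⅕)*6 = 6/5 ≈ 1.2000)
H(c, m) = 3 - 4/c (H(c, m) = 9 + (-4/c + 6/(-1)) = 9 + (-4/c + 6*(-1)) = 9 + (-4/c - 6) = 9 + (-6 - 4/c) = 3 - 4/c)
-26*D + H(3, -4/(-5) - 2/1) = -26*6/5 + (3 - 4/3) = -156/5 + (3 - 4*⅓) = -156/5 + (3 - 4/3) = -156/5 + 5/3 = -443/15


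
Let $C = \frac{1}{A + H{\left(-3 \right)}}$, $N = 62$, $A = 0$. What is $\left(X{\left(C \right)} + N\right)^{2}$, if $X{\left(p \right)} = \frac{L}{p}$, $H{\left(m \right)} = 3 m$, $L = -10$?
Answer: $23104$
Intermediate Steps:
$C = - \frac{1}{9}$ ($C = \frac{1}{0 + 3 \left(-3\right)} = \frac{1}{0 - 9} = \frac{1}{-9} = - \frac{1}{9} \approx -0.11111$)
$X{\left(p \right)} = - \frac{10}{p}$
$\left(X{\left(C \right)} + N\right)^{2} = \left(- \frac{10}{- \frac{1}{9}} + 62\right)^{2} = \left(\left(-10\right) \left(-9\right) + 62\right)^{2} = \left(90 + 62\right)^{2} = 152^{2} = 23104$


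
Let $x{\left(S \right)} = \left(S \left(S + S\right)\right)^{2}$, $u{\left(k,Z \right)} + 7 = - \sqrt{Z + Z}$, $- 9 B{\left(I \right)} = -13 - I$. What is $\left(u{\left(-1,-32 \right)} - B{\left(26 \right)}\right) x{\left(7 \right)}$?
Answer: $- \frac{326536}{3} - 76832 i \approx -1.0885 \cdot 10^{5} - 76832.0 i$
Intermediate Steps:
$B{\left(I \right)} = \frac{13}{9} + \frac{I}{9}$ ($B{\left(I \right)} = - \frac{-13 - I}{9} = \frac{13}{9} + \frac{I}{9}$)
$u{\left(k,Z \right)} = -7 - \sqrt{2} \sqrt{Z}$ ($u{\left(k,Z \right)} = -7 - \sqrt{Z + Z} = -7 - \sqrt{2 Z} = -7 - \sqrt{2} \sqrt{Z}$)
$x{\left(S \right)} = 4 S^{4}$ ($x{\left(S \right)} = \left(S 2 S\right)^{2} = \left(2 S^{2}\right)^{2} = 4 S^{4}$)
$\left(u{\left(-1,-32 \right)} - B{\left(26 \right)}\right) x{\left(7 \right)} = \left(\left(-7 - \sqrt{2} \sqrt{-32}\right) - \left(\frac{13}{9} + \frac{1}{9} \cdot 26\right)\right) 4 \cdot 7^{4} = \left(\left(-7 - \sqrt{2} \cdot 4 i \sqrt{2}\right) - \left(\frac{13}{9} + \frac{26}{9}\right)\right) 4 \cdot 2401 = \left(\left(-7 - 8 i\right) - \frac{13}{3}\right) 9604 = \left(- \frac{34}{3} - 8 i\right) 9604 = - \frac{326536}{3} - 76832 i$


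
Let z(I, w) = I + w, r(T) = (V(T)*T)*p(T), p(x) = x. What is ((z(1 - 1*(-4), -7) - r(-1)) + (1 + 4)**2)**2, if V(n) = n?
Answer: 576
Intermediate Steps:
r(T) = T**3 (r(T) = (T*T)*T = T**2*T = T**3)
((z(1 - 1*(-4), -7) - r(-1)) + (1 + 4)**2)**2 = ((((1 - 1*(-4)) - 7) - 1*(-1)**3) + (1 + 4)**2)**2 = ((((1 + 4) - 7) - 1*(-1)) + 5**2)**2 = (((5 - 7) + 1) + 25)**2 = ((-2 + 1) + 25)**2 = (-1 + 25)**2 = 24**2 = 576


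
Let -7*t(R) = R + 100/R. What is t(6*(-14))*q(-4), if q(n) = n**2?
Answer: 28624/147 ≈ 194.72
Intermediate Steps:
t(R) = -100/(7*R) - R/7 (t(R) = -(R + 100/R)/7 = -100/(7*R) - R/7)
t(6*(-14))*q(-4) = ((-100 - (6*(-14))**2)/(7*((6*(-14)))))*(-4)**2 = ((1/7)*(-100 - 1*(-84)**2)/(-84))*16 = ((1/7)*(-1/84)*(-100 - 1*7056))*16 = ((1/7)*(-1/84)*(-100 - 7056))*16 = ((1/7)*(-1/84)*(-7156))*16 = (1789/147)*16 = 28624/147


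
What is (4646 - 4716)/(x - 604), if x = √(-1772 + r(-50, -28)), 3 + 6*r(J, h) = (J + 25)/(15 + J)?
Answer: 221970/1924589 + 35*I*√195405/1924589 ≈ 0.11533 + 0.0080389*I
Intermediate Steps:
r(J, h) = -½ + (25 + J)/(6*(15 + J)) (r(J, h) = -½ + ((J + 25)/(15 + J))/6 = -½ + ((25 + J)/(15 + J))/6 = -½ + (25 + J)/(6*(15 + J)))
x = 2*I*√195405/21 (x = √(-1772 + (-10 - 1*(-50))/(3*(15 - 50))) = √(-1772 + (⅓)*(-10 + 50)/(-35)) = √(-1772 + (⅓)*(-1/35)*40) = √(-1772 - 8/21) = √(-37220/21) = 2*I*√195405/21 ≈ 42.1*I)
(4646 - 4716)/(x - 604) = (4646 - 4716)/(2*I*√195405/21 - 604) = -70/(-604 + 2*I*√195405/21)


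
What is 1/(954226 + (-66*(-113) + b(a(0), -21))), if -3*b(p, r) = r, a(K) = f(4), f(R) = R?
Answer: 1/961691 ≈ 1.0398e-6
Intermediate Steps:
a(K) = 4
b(p, r) = -r/3
1/(954226 + (-66*(-113) + b(a(0), -21))) = 1/(954226 + (-66*(-113) - ⅓*(-21))) = 1/(954226 + (7458 + 7)) = 1/(954226 + 7465) = 1/961691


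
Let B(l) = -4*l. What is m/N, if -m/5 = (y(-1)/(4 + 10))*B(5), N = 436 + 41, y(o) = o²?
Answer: 50/3339 ≈ 0.014975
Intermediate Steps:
N = 477
m = 50/7 (m = -5*(-1)²/(4 + 10)*(-4*5) = -5*1/14*(-20) = -5*1*(1/14)*(-20) = -5*(-20)/14 = -5*(-10/7) = 50/7 ≈ 7.1429)
m/N = (50/7)/477 = (50/7)*(1/477) = 50/3339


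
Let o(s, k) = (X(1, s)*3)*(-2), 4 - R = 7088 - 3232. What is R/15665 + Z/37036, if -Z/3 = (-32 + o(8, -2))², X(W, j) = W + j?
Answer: -122559423/145042235 ≈ -0.84499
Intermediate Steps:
R = -3852 (R = 4 - (7088 - 3232) = 4 - 1*3856 = 4 - 3856 = -3852)
o(s, k) = -6 - 6*s (o(s, k) = ((1 + s)*3)*(-2) = (3 + 3*s)*(-2) = -6 - 6*s)
Z = -22188 (Z = -3*(-32 + (-6 - 6*8))² = -3*(-32 + (-6 - 48))² = -3*(-32 - 54)² = -3*(-86)² = -3*7396 = -22188)
R/15665 + Z/37036 = -3852/15665 - 22188/37036 = -3852*1/15665 - 22188*1/37036 = -3852/15665 - 5547/9259 = -122559423/145042235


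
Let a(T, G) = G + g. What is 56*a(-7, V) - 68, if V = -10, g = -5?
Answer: -908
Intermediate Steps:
a(T, G) = -5 + G (a(T, G) = G - 5 = -5 + G)
56*a(-7, V) - 68 = 56*(-5 - 10) - 68 = 56*(-15) - 68 = -840 - 68 = -908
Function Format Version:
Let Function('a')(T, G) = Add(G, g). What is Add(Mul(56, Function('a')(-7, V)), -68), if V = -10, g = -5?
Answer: -908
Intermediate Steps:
Function('a')(T, G) = Add(-5, G) (Function('a')(T, G) = Add(G, -5) = Add(-5, G))
Add(Mul(56, Function('a')(-7, V)), -68) = Add(Mul(56, Add(-5, -10)), -68) = Add(Mul(56, -15), -68) = Add(-840, -68) = -908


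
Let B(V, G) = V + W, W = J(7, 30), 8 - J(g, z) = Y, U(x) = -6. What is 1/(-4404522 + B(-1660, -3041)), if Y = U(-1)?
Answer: -1/4406168 ≈ -2.2695e-7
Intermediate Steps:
Y = -6
J(g, z) = 14 (J(g, z) = 8 - 1*(-6) = 8 + 6 = 14)
W = 14
B(V, G) = 14 + V (B(V, G) = V + 14 = 14 + V)
1/(-4404522 + B(-1660, -3041)) = 1/(-4404522 + (14 - 1660)) = 1/(-4404522 - 1646) = 1/(-4406168) = -1/4406168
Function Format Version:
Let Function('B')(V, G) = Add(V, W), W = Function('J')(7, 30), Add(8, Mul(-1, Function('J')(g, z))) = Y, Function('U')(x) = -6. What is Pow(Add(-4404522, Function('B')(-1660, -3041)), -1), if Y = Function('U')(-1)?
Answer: Rational(-1, 4406168) ≈ -2.2695e-7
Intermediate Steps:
Y = -6
Function('J')(g, z) = 14 (Function('J')(g, z) = Add(8, Mul(-1, -6)) = Add(8, 6) = 14)
W = 14
Function('B')(V, G) = Add(14, V) (Function('B')(V, G) = Add(V, 14) = Add(14, V))
Pow(Add(-4404522, Function('B')(-1660, -3041)), -1) = Pow(Add(-4404522, Add(14, -1660)), -1) = Pow(Add(-4404522, -1646), -1) = Pow(-4406168, -1) = Rational(-1, 4406168)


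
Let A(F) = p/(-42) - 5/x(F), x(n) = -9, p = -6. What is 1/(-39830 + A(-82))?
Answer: -63/2509246 ≈ -2.5107e-5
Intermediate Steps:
A(F) = 44/63 (A(F) = -6/(-42) - 5/(-9) = -6*(-1/42) - 5*(-⅑) = ⅐ + 5/9 = 44/63)
1/(-39830 + A(-82)) = 1/(-39830 + 44/63) = 1/(-2509246/63) = -63/2509246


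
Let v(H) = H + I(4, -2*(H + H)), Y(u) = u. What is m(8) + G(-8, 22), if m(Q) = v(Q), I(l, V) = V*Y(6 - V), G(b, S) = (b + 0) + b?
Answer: -1224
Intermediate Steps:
G(b, S) = 2*b (G(b, S) = b + b = 2*b)
I(l, V) = V*(6 - V)
v(H) = H - 4*H*(6 + 4*H) (v(H) = H + (-2*(H + H))*(6 - (-2)*(H + H)) = H + (-4*H)*(6 - (-2)*2*H) = H + (-4*H)*(6 - (-4)*H) = H + (-4*H)*(6 + 4*H) = H - 4*H*(6 + 4*H))
m(Q) = Q*(-23 - 16*Q)
m(8) + G(-8, 22) = 8*(-23 - 16*8) + 2*(-8) = 8*(-23 - 128) - 16 = 8*(-151) - 16 = -1208 - 16 = -1224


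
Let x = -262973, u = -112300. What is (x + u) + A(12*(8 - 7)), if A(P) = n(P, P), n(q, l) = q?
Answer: -375261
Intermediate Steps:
A(P) = P
(x + u) + A(12*(8 - 7)) = (-262973 - 112300) + 12*(8 - 7) = -375273 + 12*1 = -375273 + 12 = -375261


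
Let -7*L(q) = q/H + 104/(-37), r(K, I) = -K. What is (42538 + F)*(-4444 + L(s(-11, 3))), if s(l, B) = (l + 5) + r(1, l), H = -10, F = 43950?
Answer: -497702936676/1295 ≈ -3.8433e+8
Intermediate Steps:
s(l, B) = 4 + l (s(l, B) = (l + 5) - 1*1 = (5 + l) - 1 = 4 + l)
L(q) = 104/259 + q/70 (L(q) = -(q/(-10) + 104/(-37))/7 = -(q*(-⅒) + 104*(-1/37))/7 = -(-q/10 - 104/37)/7 = -(-104/37 - q/10)/7 = 104/259 + q/70)
(42538 + F)*(-4444 + L(s(-11, 3))) = (42538 + 43950)*(-4444 + (104/259 + (4 - 11)/70)) = 86488*(-4444 + (104/259 + (1/70)*(-7))) = 86488*(-4444 + (104/259 - ⅒)) = 86488*(-4444 + 781/2590) = 86488*(-11509179/2590) = -497702936676/1295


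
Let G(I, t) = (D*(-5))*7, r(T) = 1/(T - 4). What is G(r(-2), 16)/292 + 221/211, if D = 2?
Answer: 24881/30806 ≈ 0.80767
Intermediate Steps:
r(T) = 1/(-4 + T)
G(I, t) = -70 (G(I, t) = (2*(-5))*7 = -10*7 = -70)
G(r(-2), 16)/292 + 221/211 = -70/292 + 221/211 = -70*1/292 + 221*(1/211) = -35/146 + 221/211 = 24881/30806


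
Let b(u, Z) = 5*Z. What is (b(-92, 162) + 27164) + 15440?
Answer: 43414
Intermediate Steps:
(b(-92, 162) + 27164) + 15440 = (5*162 + 27164) + 15440 = (810 + 27164) + 15440 = 27974 + 15440 = 43414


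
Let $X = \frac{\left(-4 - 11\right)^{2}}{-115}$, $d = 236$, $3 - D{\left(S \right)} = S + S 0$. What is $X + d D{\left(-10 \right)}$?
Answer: $\frac{70519}{23} \approx 3066.0$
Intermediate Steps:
$D{\left(S \right)} = 3 - S$ ($D{\left(S \right)} = 3 - \left(S + S 0\right) = 3 - \left(S + 0\right) = 3 - S$)
$X = - \frac{45}{23}$ ($X = \left(-15\right)^{2} \left(- \frac{1}{115}\right) = 225 \left(- \frac{1}{115}\right) = - \frac{45}{23} \approx -1.9565$)
$X + d D{\left(-10 \right)} = - \frac{45}{23} + 236 \left(3 - -10\right) = - \frac{45}{23} + 236 \left(3 + 10\right) = - \frac{45}{23} + 236 \cdot 13 = - \frac{45}{23} + 3068 = \frac{70519}{23}$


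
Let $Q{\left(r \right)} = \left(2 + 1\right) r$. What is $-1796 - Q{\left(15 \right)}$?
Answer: $-1841$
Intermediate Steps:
$Q{\left(r \right)} = 3 r$
$-1796 - Q{\left(15 \right)} = -1796 - 3 \cdot 15 = -1796 - 45 = -1841$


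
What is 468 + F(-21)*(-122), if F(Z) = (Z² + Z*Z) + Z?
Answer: -104574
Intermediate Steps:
F(Z) = Z + 2*Z² (F(Z) = (Z² + Z²) + Z = 2*Z² + Z = Z + 2*Z²)
468 + F(-21)*(-122) = 468 - 21*(1 + 2*(-21))*(-122) = 468 - 21*(1 - 42)*(-122) = 468 - 21*(-41)*(-122) = 468 + 861*(-122) = 468 - 105042 = -104574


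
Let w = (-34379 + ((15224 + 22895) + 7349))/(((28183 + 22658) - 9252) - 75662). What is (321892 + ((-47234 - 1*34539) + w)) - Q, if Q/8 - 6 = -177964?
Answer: 4360774390/2621 ≈ 1.6638e+6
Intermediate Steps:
Q = -1423664 (Q = 48 + 8*(-177964) = 48 - 1423712 = -1423664)
w = -853/2621 (w = (-34379 + (38119 + 7349))/((50841 - 9252) - 75662) = (-34379 + 45468)/(41589 - 75662) = 11089/(-34073) = 11089*(-1/34073) = -853/2621 ≈ -0.32545)
(321892 + ((-47234 - 1*34539) + w)) - Q = (321892 + ((-47234 - 1*34539) - 853/2621)) - 1*(-1423664) = (321892 + ((-47234 - 34539) - 853/2621)) + 1423664 = (321892 + (-81773 - 853/2621)) + 1423664 = (321892 - 214327886/2621) + 1423664 = 629351046/2621 + 1423664 = 4360774390/2621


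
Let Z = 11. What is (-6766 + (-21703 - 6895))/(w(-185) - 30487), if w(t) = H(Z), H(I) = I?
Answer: 8841/7619 ≈ 1.1604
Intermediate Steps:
w(t) = 11
(-6766 + (-21703 - 6895))/(w(-185) - 30487) = (-6766 + (-21703 - 6895))/(11 - 30487) = (-6766 - 28598)/(-30476) = -35364*(-1/30476) = 8841/7619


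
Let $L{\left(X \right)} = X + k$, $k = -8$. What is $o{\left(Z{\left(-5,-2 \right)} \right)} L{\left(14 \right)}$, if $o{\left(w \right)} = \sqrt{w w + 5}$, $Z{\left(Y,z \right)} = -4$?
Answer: $6 \sqrt{21} \approx 27.495$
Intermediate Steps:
$o{\left(w \right)} = \sqrt{5 + w^{2}}$ ($o{\left(w \right)} = \sqrt{w^{2} + 5} = \sqrt{5 + w^{2}}$)
$L{\left(X \right)} = -8 + X$ ($L{\left(X \right)} = X - 8 = -8 + X$)
$o{\left(Z{\left(-5,-2 \right)} \right)} L{\left(14 \right)} = \sqrt{5 + \left(-4\right)^{2}} \left(-8 + 14\right) = \sqrt{5 + 16} \cdot 6 = \sqrt{21} \cdot 6 = 6 \sqrt{21}$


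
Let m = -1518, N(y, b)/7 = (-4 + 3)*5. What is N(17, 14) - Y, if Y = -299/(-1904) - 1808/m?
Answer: -52527917/1445136 ≈ -36.348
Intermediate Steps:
N(y, b) = -35 (N(y, b) = 7*((-4 + 3)*5) = 7*(-1*5) = 7*(-5) = -35)
Y = 1948157/1445136 (Y = -299/(-1904) - 1808/(-1518) = -299*(-1/1904) - 1808*(-1/1518) = 299/1904 + 904/759 = 1948157/1445136 ≈ 1.3481)
N(17, 14) - Y = -35 - 1*1948157/1445136 = -35 - 1948157/1445136 = -52527917/1445136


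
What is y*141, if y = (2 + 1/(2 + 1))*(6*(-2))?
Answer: -3948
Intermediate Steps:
y = -28 (y = (2 + 1/3)*(-12) = (2 + ⅓)*(-12) = (7/3)*(-12) = -28)
y*141 = -28*141 = -3948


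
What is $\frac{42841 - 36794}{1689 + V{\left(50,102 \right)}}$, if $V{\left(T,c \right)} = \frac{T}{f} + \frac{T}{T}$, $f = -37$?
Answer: $\frac{223739}{62480} \approx 3.581$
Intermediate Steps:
$V{\left(T,c \right)} = 1 - \frac{T}{37}$ ($V{\left(T,c \right)} = \frac{T}{-37} + \frac{T}{T} = T \left(- \frac{1}{37}\right) + 1 = - \frac{T}{37} + 1 = 1 - \frac{T}{37}$)
$\frac{42841 - 36794}{1689 + V{\left(50,102 \right)}} = \frac{42841 - 36794}{1689 + \left(1 - \frac{50}{37}\right)} = \frac{6047}{1689 + \left(1 - \frac{50}{37}\right)} = \frac{6047}{1689 - \frac{13}{37}} = \frac{6047}{\frac{62480}{37}} = 6047 \cdot \frac{37}{62480} = \frac{223739}{62480}$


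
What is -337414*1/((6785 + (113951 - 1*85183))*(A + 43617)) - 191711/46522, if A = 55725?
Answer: -48365782321121/11736524056698 ≈ -4.1210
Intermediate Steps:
-337414*1/((6785 + (113951 - 1*85183))*(A + 43617)) - 191711/46522 = -337414*1/((6785 + (113951 - 1*85183))*(55725 + 43617)) - 191711/46522 = -337414*1/(99342*(6785 + (113951 - 85183))) - 191711*1/46522 = -337414*1/(99342*(6785 + 28768)) - 191711/46522 = -337414/(35553*99342) - 191711/46522 = -337414/3531906126 - 191711/46522 = -337414*1/3531906126 - 191711/46522 = -24101/252279009 - 191711/46522 = -48365782321121/11736524056698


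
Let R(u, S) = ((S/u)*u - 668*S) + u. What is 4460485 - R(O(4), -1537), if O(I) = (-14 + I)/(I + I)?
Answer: 13741229/4 ≈ 3.4353e+6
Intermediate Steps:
O(I) = (-14 + I)/(2*I) (O(I) = (-14 + I)/((2*I)) = (-14 + I)*(1/(2*I)) = (-14 + I)/(2*I))
R(u, S) = u - 667*S (R(u, S) = (S - 668*S) + u = -667*S + u = u - 667*S)
4460485 - R(O(4), -1537) = 4460485 - ((½)*(-14 + 4)/4 - 667*(-1537)) = 4460485 - ((½)*(¼)*(-10) + 1025179) = 4460485 - (-5/4 + 1025179) = 4460485 - 1*4100711/4 = 4460485 - 4100711/4 = 13741229/4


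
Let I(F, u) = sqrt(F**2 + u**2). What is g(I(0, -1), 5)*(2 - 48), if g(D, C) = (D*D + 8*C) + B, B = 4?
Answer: -2070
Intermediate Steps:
g(D, C) = 4 + D**2 + 8*C (g(D, C) = (D*D + 8*C) + 4 = (D**2 + 8*C) + 4 = 4 + D**2 + 8*C)
g(I(0, -1), 5)*(2 - 48) = (4 + (sqrt(0**2 + (-1)**2))**2 + 8*5)*(2 - 48) = (4 + (sqrt(0 + 1))**2 + 40)*(-46) = (4 + (sqrt(1))**2 + 40)*(-46) = (4 + 1**2 + 40)*(-46) = (4 + 1 + 40)*(-46) = 45*(-46) = -2070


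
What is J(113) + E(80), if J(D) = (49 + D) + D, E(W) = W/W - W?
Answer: 196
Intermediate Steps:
E(W) = 1 - W
J(D) = 49 + 2*D
J(113) + E(80) = (49 + 2*113) + (1 - 1*80) = (49 + 226) + (1 - 80) = 275 - 79 = 196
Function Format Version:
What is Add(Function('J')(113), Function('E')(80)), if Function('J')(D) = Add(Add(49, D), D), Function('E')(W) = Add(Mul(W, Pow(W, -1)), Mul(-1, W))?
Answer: 196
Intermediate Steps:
Function('E')(W) = Add(1, Mul(-1, W))
Function('J')(D) = Add(49, Mul(2, D))
Add(Function('J')(113), Function('E')(80)) = Add(Add(49, Mul(2, 113)), Add(1, Mul(-1, 80))) = Add(Add(49, 226), Add(1, -80)) = Add(275, -79) = 196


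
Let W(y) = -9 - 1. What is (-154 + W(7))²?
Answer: 26896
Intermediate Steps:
W(y) = -10
(-154 + W(7))² = (-154 - 10)² = (-164)² = 26896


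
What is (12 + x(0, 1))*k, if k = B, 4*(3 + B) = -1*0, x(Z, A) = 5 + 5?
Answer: -66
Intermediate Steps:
x(Z, A) = 10
B = -3 (B = -3 + (-1*0)/4 = -3 + (¼)*0 = -3 + 0 = -3)
k = -3
(12 + x(0, 1))*k = (12 + 10)*(-3) = 22*(-3) = -66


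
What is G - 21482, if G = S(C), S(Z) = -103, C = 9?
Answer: -21585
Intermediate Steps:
G = -103
G - 21482 = -103 - 21482 = -21585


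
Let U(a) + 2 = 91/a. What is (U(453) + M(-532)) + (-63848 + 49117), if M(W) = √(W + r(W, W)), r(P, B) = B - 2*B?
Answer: -6673958/453 ≈ -14733.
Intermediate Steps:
r(P, B) = -B
U(a) = -2 + 91/a
M(W) = 0 (M(W) = √(W - W) = √0 = 0)
(U(453) + M(-532)) + (-63848 + 49117) = ((-2 + 91/453) + 0) + (-63848 + 49117) = ((-2 + 91*(1/453)) + 0) - 14731 = ((-2 + 91/453) + 0) - 14731 = (-815/453 + 0) - 14731 = -815/453 - 14731 = -6673958/453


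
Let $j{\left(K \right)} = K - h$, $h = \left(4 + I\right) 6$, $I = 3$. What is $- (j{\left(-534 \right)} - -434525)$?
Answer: $-433949$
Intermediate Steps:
$h = 42$ ($h = \left(4 + 3\right) 6 = 7 \cdot 6 = 42$)
$j{\left(K \right)} = -42 + K$ ($j{\left(K \right)} = K - 42 = -42 + K$)
$- (j{\left(-534 \right)} - -434525) = - (\left(-42 - 534\right) - -434525) = - (-576 + 434525) = \left(-1\right) 433949 = -433949$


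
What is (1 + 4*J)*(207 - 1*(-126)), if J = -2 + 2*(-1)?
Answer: -4995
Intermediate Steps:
J = -4 (J = -2 - 2 = -4)
(1 + 4*J)*(207 - 1*(-126)) = (1 + 4*(-4))*(207 - 1*(-126)) = (1 - 16)*(207 + 126) = -15*333 = -4995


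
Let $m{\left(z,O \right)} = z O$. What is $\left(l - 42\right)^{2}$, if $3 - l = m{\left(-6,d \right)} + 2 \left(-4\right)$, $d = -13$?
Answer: $11881$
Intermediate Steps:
$m{\left(z,O \right)} = O z$
$l = -67$ ($l = 3 - \left(\left(-13\right) \left(-6\right) + 2 \left(-4\right)\right) = 3 - \left(78 - 8\right) = 3 - 70 = -67$)
$\left(l - 42\right)^{2} = \left(-67 - 42\right)^{2} = \left(-109\right)^{2} = 11881$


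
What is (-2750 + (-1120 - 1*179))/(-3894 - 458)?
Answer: 4049/4352 ≈ 0.93038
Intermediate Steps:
(-2750 + (-1120 - 1*179))/(-3894 - 458) = (-2750 + (-1120 - 179))/(-4352) = (-2750 - 1299)*(-1/4352) = -4049*(-1/4352) = 4049/4352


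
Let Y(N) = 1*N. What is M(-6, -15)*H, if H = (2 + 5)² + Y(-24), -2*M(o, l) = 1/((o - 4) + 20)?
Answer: -5/4 ≈ -1.2500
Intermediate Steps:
Y(N) = N
M(o, l) = -1/(2*(16 + o)) (M(o, l) = -1/(2*((o - 4) + 20)) = -1/(2*((-4 + o) + 20)) = -1/(2*(16 + o)))
H = 25 (H = (2 + 5)² - 24 = 7² - 24 = 49 - 24 = 25)
M(-6, -15)*H = -1/(32 + 2*(-6))*25 = -1/(32 - 12)*25 = -1/20*25 = -5/4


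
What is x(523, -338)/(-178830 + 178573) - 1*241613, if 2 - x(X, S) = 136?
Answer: -62094407/257 ≈ -2.4161e+5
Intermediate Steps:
x(X, S) = -134 (x(X, S) = 2 - 1*136 = 2 - 136 = -134)
x(523, -338)/(-178830 + 178573) - 1*241613 = -134/(-178830 + 178573) - 1*241613 = -134/(-257) - 241613 = -134*(-1/257) - 241613 = 134/257 - 241613 = -62094407/257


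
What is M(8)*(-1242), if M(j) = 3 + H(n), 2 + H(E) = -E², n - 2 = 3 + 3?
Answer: 78246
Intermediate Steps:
n = 8 (n = 2 + (3 + 3) = 2 + 6 = 8)
H(E) = -2 - E²
M(j) = -63 (M(j) = 3 + (-2 - 1*8²) = 3 + (-2 - 1*64) = 3 + (-2 - 64) = 3 - 66 = -63)
M(8)*(-1242) = -63*(-1242) = 78246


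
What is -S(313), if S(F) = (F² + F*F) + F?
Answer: -196251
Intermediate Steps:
S(F) = F + 2*F² (S(F) = (F² + F²) + F = 2*F² + F = F + 2*F²)
-S(313) = -313*(1 + 2*313) = -313*(1 + 626) = -313*627 = -1*196251 = -196251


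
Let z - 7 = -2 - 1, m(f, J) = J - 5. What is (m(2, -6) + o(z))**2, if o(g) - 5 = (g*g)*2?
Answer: 676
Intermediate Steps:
m(f, J) = -5 + J
z = 4 (z = 7 + (-2 - 1) = 7 - 3 = 4)
o(g) = 5 + 2*g**2 (o(g) = 5 + (g*g)*2 = 5 + g**2*2 = 5 + 2*g**2)
(m(2, -6) + o(z))**2 = ((-5 - 6) + (5 + 2*4**2))**2 = (-11 + (5 + 2*16))**2 = (-11 + (5 + 32))**2 = (-11 + 37)**2 = 26**2 = 676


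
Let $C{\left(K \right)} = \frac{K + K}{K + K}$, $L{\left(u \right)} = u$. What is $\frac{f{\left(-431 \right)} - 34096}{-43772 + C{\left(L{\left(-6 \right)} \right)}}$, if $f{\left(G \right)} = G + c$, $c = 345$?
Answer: $\frac{34182}{43771} \approx 0.78093$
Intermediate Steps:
$f{\left(G \right)} = 345 + G$ ($f{\left(G \right)} = G + 345 = 345 + G$)
$C{\left(K \right)} = 1$ ($C{\left(K \right)} = \frac{2 K}{2 K} = 2 K \frac{1}{2 K} = 1$)
$\frac{f{\left(-431 \right)} - 34096}{-43772 + C{\left(L{\left(-6 \right)} \right)}} = \frac{\left(345 - 431\right) - 34096}{-43772 + 1} = \frac{-86 - 34096}{-43771} = \left(-34182\right) \left(- \frac{1}{43771}\right) = \frac{34182}{43771}$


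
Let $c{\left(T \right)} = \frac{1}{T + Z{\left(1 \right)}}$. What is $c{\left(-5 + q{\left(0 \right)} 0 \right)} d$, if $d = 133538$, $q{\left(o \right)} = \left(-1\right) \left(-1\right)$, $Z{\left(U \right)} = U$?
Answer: $- \frac{66769}{2} \approx -33385.0$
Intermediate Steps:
$q{\left(o \right)} = 1$
$c{\left(T \right)} = \frac{1}{1 + T}$ ($c{\left(T \right)} = \frac{1}{T + 1} = \frac{1}{1 + T}$)
$c{\left(-5 + q{\left(0 \right)} 0 \right)} d = \frac{1}{1 + \left(-5 + 1 \cdot 0\right)} 133538 = \frac{1}{1 + \left(-5 + 0\right)} 133538 = \frac{1}{1 - 5} \cdot 133538 = \frac{1}{-4} \cdot 133538 = \left(- \frac{1}{4}\right) 133538 = - \frac{66769}{2}$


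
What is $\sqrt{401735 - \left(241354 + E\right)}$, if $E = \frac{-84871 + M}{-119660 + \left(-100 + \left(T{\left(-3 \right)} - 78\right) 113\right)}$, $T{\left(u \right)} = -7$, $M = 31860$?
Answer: $\frac{\sqrt{2684017808760710}}{129365} \approx 400.48$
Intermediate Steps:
$E = \frac{53011}{129365}$ ($E = \frac{-84871 + 31860}{-119660 + \left(-100 + \left(-7 - 78\right) 113\right)} = - \frac{53011}{-119660 + \left(-100 + \left(-7 - 78\right) 113\right)} = - \frac{53011}{-119660 - 9705} = - \frac{53011}{-129365} = \left(-53011\right) \left(- \frac{1}{129365}\right) = \frac{53011}{129365} \approx 0.40978$)
$\sqrt{401735 - \left(241354 + E\right)} = \sqrt{401735 - \frac{31222813221}{129365}} = \sqrt{\frac{20747635054}{129365}} = \frac{\sqrt{2684017808760710}}{129365}$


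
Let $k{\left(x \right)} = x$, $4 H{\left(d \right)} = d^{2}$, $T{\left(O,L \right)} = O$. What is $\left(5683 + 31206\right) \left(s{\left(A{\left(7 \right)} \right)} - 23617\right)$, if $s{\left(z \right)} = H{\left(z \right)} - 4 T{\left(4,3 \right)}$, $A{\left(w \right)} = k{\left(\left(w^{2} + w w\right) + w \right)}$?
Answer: $- \frac{3080489723}{4} \approx -7.7012 \cdot 10^{8}$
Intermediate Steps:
$H{\left(d \right)} = \frac{d^{2}}{4}$
$A{\left(w \right)} = w + 2 w^{2}$ ($A{\left(w \right)} = \left(w^{2} + w w\right) + w = \left(w^{2} + w^{2}\right) + w = 2 w^{2} + w = w + 2 w^{2}$)
$s{\left(z \right)} = -16 + \frac{z^{2}}{4}$ ($s{\left(z \right)} = \frac{z^{2}}{4} - 16 = -16 + \frac{z^{2}}{4}$)
$\left(5683 + 31206\right) \left(s{\left(A{\left(7 \right)} \right)} - 23617\right) = \left(5683 + 31206\right) \left(\left(-16 + \frac{\left(7 \left(1 + 2 \cdot 7\right)\right)^{2}}{4}\right) - 23617\right) = 36889 \left(\left(-16 + \frac{\left(7 \left(1 + 14\right)\right)^{2}}{4}\right) - 23617\right) = 36889 \left(\left(-16 + \frac{\left(7 \cdot 15\right)^{2}}{4}\right) - 23617\right) = 36889 \left(\left(-16 + \frac{105^{2}}{4}\right) - 23617\right) = 36889 \left(\left(-16 + \frac{1}{4} \cdot 11025\right) - 23617\right) = 36889 \left(\left(-16 + \frac{11025}{4}\right) - 23617\right) = 36889 \left(\frac{10961}{4} - 23617\right) = 36889 \left(- \frac{83507}{4}\right) = - \frac{3080489723}{4}$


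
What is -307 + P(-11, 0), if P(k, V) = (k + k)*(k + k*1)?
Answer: 177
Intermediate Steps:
P(k, V) = 4*k**2 (P(k, V) = (2*k)*(k + k) = (2*k)*(2*k) = 4*k**2)
-307 + P(-11, 0) = -307 + 4*(-11)**2 = -307 + 4*121 = -307 + 484 = 177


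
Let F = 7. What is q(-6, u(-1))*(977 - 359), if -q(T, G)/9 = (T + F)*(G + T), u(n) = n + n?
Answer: 44496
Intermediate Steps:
u(n) = 2*n
q(T, G) = -9*(7 + T)*(G + T) (q(T, G) = -9*(T + 7)*(G + T) = -9*(7 + T)*(G + T))
q(-6, u(-1))*(977 - 359) = (-126*(-1) - 63*(-6) - 9*(-6)² - 9*2*(-1)*(-6))*(977 - 359) = (-63*(-2) + 378 - 9*36 - 9*(-2)*(-6))*618 = (126 + 378 - 324 - 108)*618 = 72*618 = 44496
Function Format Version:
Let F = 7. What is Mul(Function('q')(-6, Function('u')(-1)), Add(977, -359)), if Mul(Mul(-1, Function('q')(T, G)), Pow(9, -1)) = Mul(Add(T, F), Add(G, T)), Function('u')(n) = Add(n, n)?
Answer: 44496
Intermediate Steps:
Function('u')(n) = Mul(2, n)
Function('q')(T, G) = Mul(-9, Add(7, T), Add(G, T)) (Function('q')(T, G) = Mul(-9, Mul(Add(T, 7), Add(G, T))) = Mul(-9, Mul(Add(7, T), Add(G, T))) = Mul(-9, Add(7, T), Add(G, T)))
Mul(Function('q')(-6, Function('u')(-1)), Add(977, -359)) = Mul(Add(Mul(-63, Mul(2, -1)), Mul(-63, -6), Mul(-9, Pow(-6, 2)), Mul(-9, Mul(2, -1), -6)), Add(977, -359)) = Mul(Add(Mul(-63, -2), 378, Mul(-9, 36), Mul(-9, -2, -6)), 618) = Mul(Add(126, 378, -324, -108), 618) = Mul(72, 618) = 44496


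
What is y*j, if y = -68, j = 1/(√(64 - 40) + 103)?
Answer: -7004/10585 + 136*√6/10585 ≈ -0.63022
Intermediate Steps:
j = 1/(103 + 2*√6) (j = 1/(√24 + 103) = 1/(2*√6 + 103) = 1/(103 + 2*√6) ≈ 0.0092679)
y*j = -68*(103/10585 - 2*√6/10585) = -7004/10585 + 136*√6/10585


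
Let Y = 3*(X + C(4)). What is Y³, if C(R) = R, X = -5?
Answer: -27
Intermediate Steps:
Y = -3 (Y = 3*(-5 + 4) = 3*(-1) = -3)
Y³ = (-3)³ = -27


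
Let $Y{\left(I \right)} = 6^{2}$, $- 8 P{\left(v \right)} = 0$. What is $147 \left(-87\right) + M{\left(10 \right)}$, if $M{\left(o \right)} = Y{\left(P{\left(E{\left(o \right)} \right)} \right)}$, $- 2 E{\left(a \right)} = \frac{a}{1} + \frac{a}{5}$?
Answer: $-12753$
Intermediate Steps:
$E{\left(a \right)} = - \frac{3 a}{5}$ ($E{\left(a \right)} = - \frac{\frac{a}{1} + \frac{a}{5}}{2} = - \frac{a 1 + a \frac{1}{5}}{2} = - \frac{a + \frac{a}{5}}{2} = - \frac{\frac{6}{5} a}{2} = - \frac{3 a}{5}$)
$P{\left(v \right)} = 0$ ($P{\left(v \right)} = \left(- \frac{1}{8}\right) 0 = 0$)
$Y{\left(I \right)} = 36$
$M{\left(o \right)} = 36$
$147 \left(-87\right) + M{\left(10 \right)} = 147 \left(-87\right) + 36 = -12789 + 36 = -12753$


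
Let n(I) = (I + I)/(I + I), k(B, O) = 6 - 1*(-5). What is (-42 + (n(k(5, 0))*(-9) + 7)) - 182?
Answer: -226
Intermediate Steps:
k(B, O) = 11 (k(B, O) = 6 + 5 = 11)
n(I) = 1 (n(I) = (2*I)/((2*I)) = (2*I)*(1/(2*I)) = 1)
(-42 + (n(k(5, 0))*(-9) + 7)) - 182 = (-42 + (1*(-9) + 7)) - 182 = (-42 + (-9 + 7)) - 182 = (-42 - 2) - 182 = -44 - 182 = -226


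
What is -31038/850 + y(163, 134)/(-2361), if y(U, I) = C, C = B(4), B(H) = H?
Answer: -36642059/1003425 ≈ -36.517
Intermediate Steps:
C = 4
y(U, I) = 4
-31038/850 + y(163, 134)/(-2361) = -31038/850 + 4/(-2361) = -31038*1/850 + 4*(-1/2361) = -15519/425 - 4/2361 = -36642059/1003425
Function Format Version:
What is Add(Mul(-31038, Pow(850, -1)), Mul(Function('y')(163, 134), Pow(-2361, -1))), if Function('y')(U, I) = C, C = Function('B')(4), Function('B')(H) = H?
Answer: Rational(-36642059, 1003425) ≈ -36.517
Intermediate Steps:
C = 4
Function('y')(U, I) = 4
Add(Mul(-31038, Pow(850, -1)), Mul(Function('y')(163, 134), Pow(-2361, -1))) = Add(Mul(-31038, Pow(850, -1)), Mul(4, Pow(-2361, -1))) = Add(Mul(-31038, Rational(1, 850)), Mul(4, Rational(-1, 2361))) = Add(Rational(-15519, 425), Rational(-4, 2361)) = Rational(-36642059, 1003425)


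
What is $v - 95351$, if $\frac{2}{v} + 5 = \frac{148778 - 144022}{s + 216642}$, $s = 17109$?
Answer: $- \frac{110988936151}{1163999} \approx -95351.0$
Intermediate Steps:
$v = - \frac{467502}{1163999}$ ($v = \frac{2}{-5 + \frac{148778 - 144022}{17109 + 216642}} = \frac{2}{-5 + \frac{4756}{233751}} = \frac{2}{- \frac{1163999}{233751}} = 2 \left(- \frac{233751}{1163999}\right) = - \frac{467502}{1163999} \approx -0.40163$)
$v - 95351 = - \frac{467502}{1163999} - 95351 = - \frac{110988936151}{1163999}$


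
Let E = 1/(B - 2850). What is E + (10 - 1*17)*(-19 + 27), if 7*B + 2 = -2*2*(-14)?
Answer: -1114183/19896 ≈ -56.000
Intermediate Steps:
B = 54/7 (B = -2/7 + (-2*2*(-14))/7 = -2/7 + (-4*(-14))/7 = -2/7 + (⅐)*56 = -2/7 + 8 = 54/7 ≈ 7.7143)
E = -7/19896 (E = 1/(54/7 - 2850) = 1/(-19896/7) = -7/19896 ≈ -0.00035183)
E + (10 - 1*17)*(-19 + 27) = -7/19896 + (10 - 1*17)*(-19 + 27) = -7/19896 + (10 - 17)*8 = -7/19896 - 7*8 = -7/19896 - 56 = -1114183/19896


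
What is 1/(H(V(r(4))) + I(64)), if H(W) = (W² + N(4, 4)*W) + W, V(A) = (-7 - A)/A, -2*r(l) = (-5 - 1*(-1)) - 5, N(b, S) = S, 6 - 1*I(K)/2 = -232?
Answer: 81/38050 ≈ 0.0021288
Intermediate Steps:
I(K) = 476 (I(K) = 12 - 2*(-232) = 12 + 464 = 476)
r(l) = 9/2 (r(l) = -((-5 - 1*(-1)) - 5)/2 = -((-5 + 1) - 5)/2 = -(-4 - 5)/2 = -½*(-9) = 9/2)
V(A) = (-7 - A)/A
H(W) = W² + 5*W (H(W) = (W² + 4*W) + W = W² + 5*W)
1/(H(V(r(4))) + I(64)) = 1/(((-7 - 1*9/2)/(9/2))*(5 + (-7 - 1*9/2)/(9/2)) + 476) = 1/((2*(-7 - 9/2)/9)*(5 + 2*(-7 - 9/2)/9) + 476) = 1/(((2/9)*(-23/2))*(5 + (2/9)*(-23/2)) + 476) = 1/(-23*(5 - 23/9)/9 + 476) = 1/(-23/9*22/9 + 476) = 1/(-506/81 + 476) = 1/(38050/81) = 81/38050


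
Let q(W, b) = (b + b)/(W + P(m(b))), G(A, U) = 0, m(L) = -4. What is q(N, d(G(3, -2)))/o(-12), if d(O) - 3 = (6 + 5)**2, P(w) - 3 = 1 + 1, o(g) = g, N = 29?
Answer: -31/51 ≈ -0.60784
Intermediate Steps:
P(w) = 5 (P(w) = 3 + (1 + 1) = 3 + 2 = 5)
d(O) = 124 (d(O) = 3 + (6 + 5)**2 = 3 + 11**2 = 3 + 121 = 124)
q(W, b) = 2*b/(5 + W) (q(W, b) = (b + b)/(W + 5) = (2*b)/(5 + W) = 2*b/(5 + W))
q(N, d(G(3, -2)))/o(-12) = (2*124/(5 + 29))/(-12) = (2*124/34)*(-1/12) = (2*124*(1/34))*(-1/12) = (124/17)*(-1/12) = -31/51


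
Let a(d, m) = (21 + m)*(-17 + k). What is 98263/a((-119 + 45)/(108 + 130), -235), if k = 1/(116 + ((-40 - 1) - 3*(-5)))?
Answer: 401985/14873 ≈ 27.028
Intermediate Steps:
k = 1/90 (k = 1/(116 + (-41 + 15)) = 1/(116 - 26) = 1/90 ≈ 0.011111)
a(d, m) = -10703/30 - 1529*m/90 (a(d, m) = (21 + m)*(-17 + 1/90) = (21 + m)*(-1529/90) = -10703/30 - 1529*m/90)
98263/a((-119 + 45)/(108 + 130), -235) = 98263/(-10703/30 - 1529/90*(-235)) = 98263/(-10703/30 + 71863/18) = 98263/(163603/45) = 98263*(45/163603) = 401985/14873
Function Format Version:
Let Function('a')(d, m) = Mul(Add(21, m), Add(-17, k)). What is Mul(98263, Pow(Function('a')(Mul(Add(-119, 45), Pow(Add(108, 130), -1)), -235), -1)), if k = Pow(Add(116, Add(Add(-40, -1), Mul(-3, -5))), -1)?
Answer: Rational(401985, 14873) ≈ 27.028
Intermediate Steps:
k = Rational(1, 90) (k = Pow(Add(116, Add(-41, 15)), -1) = Pow(Add(116, -26), -1) = Pow(90, -1) = Rational(1, 90) ≈ 0.011111)
Function('a')(d, m) = Add(Rational(-10703, 30), Mul(Rational(-1529, 90), m)) (Function('a')(d, m) = Mul(Add(21, m), Add(-17, Rational(1, 90))) = Mul(Add(21, m), Rational(-1529, 90)) = Add(Rational(-10703, 30), Mul(Rational(-1529, 90), m)))
Mul(98263, Pow(Function('a')(Mul(Add(-119, 45), Pow(Add(108, 130), -1)), -235), -1)) = Mul(98263, Pow(Add(Rational(-10703, 30), Mul(Rational(-1529, 90), -235)), -1)) = Mul(98263, Pow(Add(Rational(-10703, 30), Rational(71863, 18)), -1)) = Mul(98263, Pow(Rational(163603, 45), -1)) = Mul(98263, Rational(45, 163603)) = Rational(401985, 14873)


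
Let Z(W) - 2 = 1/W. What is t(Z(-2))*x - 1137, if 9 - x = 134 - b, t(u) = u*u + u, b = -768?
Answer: -17943/4 ≈ -4485.8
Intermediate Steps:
Z(W) = 2 + 1/W
t(u) = u + u**2 (t(u) = u**2 + u = u + u**2)
x = -893 (x = 9 - (134 - 1*(-768)) = 9 - (134 + 768) = 9 - 1*902 = 9 - 902 = -893)
t(Z(-2))*x - 1137 = ((2 + 1/(-2))*(1 + (2 + 1/(-2))))*(-893) - 1137 = ((2 - 1/2)*(1 + (2 - 1/2)))*(-893) - 1137 = (3*(1 + 3/2)/2)*(-893) - 1137 = ((3/2)*(5/2))*(-893) - 1137 = (15/4)*(-893) - 1137 = -13395/4 - 1137 = -17943/4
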